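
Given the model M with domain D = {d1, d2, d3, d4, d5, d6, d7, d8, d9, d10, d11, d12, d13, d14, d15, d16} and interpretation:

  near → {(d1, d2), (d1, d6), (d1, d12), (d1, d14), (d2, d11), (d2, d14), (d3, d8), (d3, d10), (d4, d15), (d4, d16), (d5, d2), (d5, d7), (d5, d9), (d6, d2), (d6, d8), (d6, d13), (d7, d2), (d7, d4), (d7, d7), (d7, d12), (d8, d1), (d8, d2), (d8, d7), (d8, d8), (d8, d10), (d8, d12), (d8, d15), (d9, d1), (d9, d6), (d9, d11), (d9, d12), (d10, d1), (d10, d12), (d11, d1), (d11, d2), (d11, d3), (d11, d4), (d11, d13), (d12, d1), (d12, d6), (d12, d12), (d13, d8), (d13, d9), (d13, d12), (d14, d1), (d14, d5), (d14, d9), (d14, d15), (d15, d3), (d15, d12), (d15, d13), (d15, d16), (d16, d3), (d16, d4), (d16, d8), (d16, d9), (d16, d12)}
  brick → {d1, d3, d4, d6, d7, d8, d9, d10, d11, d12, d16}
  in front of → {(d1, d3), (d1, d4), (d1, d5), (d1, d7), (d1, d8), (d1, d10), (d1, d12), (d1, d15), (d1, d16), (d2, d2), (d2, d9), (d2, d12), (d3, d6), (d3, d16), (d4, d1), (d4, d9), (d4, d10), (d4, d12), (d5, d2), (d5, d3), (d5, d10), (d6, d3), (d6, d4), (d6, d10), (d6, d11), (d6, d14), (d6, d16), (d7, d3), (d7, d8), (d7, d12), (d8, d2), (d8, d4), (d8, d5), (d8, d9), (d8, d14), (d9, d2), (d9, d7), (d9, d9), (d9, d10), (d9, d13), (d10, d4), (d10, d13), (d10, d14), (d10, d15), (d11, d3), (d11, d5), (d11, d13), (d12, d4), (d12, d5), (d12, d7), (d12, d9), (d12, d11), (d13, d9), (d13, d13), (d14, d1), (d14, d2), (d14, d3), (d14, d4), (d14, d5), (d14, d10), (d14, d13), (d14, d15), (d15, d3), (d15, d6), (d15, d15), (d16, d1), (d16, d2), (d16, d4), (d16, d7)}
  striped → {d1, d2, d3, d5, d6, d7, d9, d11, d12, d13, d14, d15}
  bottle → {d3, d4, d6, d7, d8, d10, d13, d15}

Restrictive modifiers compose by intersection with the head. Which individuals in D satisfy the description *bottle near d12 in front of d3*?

⟦near d12⟧ = {x : ⟨x, d12⟩ ∈ ⟦near⟧} = {d1, d7, d8, d9, d10, d12, d13, d15, d16}
⟦in front of d3⟧ = {x : ⟨x, d3⟩ ∈ ⟦in front of⟧} = {d1, d5, d6, d7, d11, d14, d15}
⟦bottle⟧ = {d3, d4, d6, d7, d8, d10, d13, d15}
… ∩ ⟦near d12⟧ = {d3, d4, d6, d7, d8, d10, d13, d15} ∩ {d1, d7, d8, d9, d10, d12, d13, d15, d16} = {d7, d8, d10, d13, d15}
… ∩ ⟦in front of d3⟧ = {d7, d8, d10, d13, d15} ∩ {d1, d5, d6, d7, d11, d14, d15} = {d7, d15}
So ⟦bottle near d12 in front of d3⟧ = {d7, d15}.

{d7, d15}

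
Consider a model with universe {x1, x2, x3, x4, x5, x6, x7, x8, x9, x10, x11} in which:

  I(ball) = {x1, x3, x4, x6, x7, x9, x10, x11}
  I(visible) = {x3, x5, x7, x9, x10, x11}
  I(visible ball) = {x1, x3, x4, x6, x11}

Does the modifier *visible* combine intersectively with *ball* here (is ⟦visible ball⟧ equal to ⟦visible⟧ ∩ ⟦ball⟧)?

no

⟦visible⟧ ∩ ⟦ball⟧ = {x3, x5, x7, x9, x10, x11} ∩ {x1, x3, x4, x6, x7, x9, x10, x11} = {x3, x7, x9, x10, x11}
Observed ⟦visible ball⟧ = {x1, x3, x4, x6, x11}.
These differ, so the modifier is not intersective in this model.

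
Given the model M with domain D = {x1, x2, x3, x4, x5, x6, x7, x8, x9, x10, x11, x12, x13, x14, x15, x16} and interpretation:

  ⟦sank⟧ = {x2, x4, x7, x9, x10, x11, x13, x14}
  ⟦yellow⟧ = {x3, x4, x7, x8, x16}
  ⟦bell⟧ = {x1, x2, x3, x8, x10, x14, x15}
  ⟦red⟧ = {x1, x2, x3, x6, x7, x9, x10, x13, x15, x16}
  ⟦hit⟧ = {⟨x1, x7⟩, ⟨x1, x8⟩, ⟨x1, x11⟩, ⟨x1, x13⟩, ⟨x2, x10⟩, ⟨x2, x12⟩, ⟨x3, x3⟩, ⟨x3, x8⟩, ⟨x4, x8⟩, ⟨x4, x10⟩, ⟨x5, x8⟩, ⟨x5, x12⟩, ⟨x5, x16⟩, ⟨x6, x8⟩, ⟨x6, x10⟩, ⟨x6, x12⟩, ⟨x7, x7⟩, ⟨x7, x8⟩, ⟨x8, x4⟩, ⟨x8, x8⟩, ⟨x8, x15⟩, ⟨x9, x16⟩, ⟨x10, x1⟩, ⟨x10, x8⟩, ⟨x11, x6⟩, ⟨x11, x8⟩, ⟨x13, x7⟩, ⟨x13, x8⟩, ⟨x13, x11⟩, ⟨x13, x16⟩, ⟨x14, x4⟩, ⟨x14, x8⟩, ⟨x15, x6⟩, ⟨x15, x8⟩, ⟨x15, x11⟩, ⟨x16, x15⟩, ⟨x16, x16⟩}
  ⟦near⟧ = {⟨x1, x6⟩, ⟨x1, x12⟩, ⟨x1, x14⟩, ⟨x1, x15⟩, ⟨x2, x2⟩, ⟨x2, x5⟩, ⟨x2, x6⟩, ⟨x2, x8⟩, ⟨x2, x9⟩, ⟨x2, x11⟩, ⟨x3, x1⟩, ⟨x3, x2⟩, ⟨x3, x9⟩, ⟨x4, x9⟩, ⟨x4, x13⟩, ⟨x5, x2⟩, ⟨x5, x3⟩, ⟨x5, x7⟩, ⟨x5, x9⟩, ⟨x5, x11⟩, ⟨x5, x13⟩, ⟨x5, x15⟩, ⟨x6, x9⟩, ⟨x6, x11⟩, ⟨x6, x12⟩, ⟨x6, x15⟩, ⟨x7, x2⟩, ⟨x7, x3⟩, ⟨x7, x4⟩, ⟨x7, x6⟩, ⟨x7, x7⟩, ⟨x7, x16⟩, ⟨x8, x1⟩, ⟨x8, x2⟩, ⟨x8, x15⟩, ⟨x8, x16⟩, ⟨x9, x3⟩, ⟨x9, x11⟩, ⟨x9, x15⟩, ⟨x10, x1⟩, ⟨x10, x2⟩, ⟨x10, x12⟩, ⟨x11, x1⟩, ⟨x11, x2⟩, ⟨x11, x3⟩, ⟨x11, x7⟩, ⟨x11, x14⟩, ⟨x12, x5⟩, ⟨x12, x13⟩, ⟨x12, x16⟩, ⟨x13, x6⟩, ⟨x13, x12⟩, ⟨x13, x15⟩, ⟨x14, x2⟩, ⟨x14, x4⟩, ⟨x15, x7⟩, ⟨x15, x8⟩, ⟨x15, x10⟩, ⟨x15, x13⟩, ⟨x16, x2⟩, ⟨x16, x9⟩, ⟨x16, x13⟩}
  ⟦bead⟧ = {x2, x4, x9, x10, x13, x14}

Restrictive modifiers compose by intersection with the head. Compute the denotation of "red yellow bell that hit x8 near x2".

{x3}

⟦that hit x8⟧ = {x : ⟨x, x8⟩ ∈ ⟦hit⟧} = {x1, x3, x4, x5, x6, x7, x8, x10, x11, x13, x14, x15}
⟦near x2⟧ = {x : ⟨x, x2⟩ ∈ ⟦near⟧} = {x2, x3, x5, x7, x8, x10, x11, x14, x16}
⟦bell⟧ = {x1, x2, x3, x8, x10, x14, x15}
… ∩ ⟦that hit x8⟧ = {x1, x2, x3, x8, x10, x14, x15} ∩ {x1, x3, x4, x5, x6, x7, x8, x10, x11, x13, x14, x15} = {x1, x3, x8, x10, x14, x15}
… ∩ ⟦near x2⟧ = {x1, x3, x8, x10, x14, x15} ∩ {x2, x3, x5, x7, x8, x10, x11, x14, x16} = {x3, x8, x10, x14}
… ∩ ⟦red⟧ = {x3, x8, x10, x14} ∩ {x1, x2, x3, x6, x7, x9, x10, x13, x15, x16} = {x3, x10}
… ∩ ⟦yellow⟧ = {x3, x10} ∩ {x3, x4, x7, x8, x16} = {x3}
So ⟦red yellow bell that hit x8 near x2⟧ = {x3}.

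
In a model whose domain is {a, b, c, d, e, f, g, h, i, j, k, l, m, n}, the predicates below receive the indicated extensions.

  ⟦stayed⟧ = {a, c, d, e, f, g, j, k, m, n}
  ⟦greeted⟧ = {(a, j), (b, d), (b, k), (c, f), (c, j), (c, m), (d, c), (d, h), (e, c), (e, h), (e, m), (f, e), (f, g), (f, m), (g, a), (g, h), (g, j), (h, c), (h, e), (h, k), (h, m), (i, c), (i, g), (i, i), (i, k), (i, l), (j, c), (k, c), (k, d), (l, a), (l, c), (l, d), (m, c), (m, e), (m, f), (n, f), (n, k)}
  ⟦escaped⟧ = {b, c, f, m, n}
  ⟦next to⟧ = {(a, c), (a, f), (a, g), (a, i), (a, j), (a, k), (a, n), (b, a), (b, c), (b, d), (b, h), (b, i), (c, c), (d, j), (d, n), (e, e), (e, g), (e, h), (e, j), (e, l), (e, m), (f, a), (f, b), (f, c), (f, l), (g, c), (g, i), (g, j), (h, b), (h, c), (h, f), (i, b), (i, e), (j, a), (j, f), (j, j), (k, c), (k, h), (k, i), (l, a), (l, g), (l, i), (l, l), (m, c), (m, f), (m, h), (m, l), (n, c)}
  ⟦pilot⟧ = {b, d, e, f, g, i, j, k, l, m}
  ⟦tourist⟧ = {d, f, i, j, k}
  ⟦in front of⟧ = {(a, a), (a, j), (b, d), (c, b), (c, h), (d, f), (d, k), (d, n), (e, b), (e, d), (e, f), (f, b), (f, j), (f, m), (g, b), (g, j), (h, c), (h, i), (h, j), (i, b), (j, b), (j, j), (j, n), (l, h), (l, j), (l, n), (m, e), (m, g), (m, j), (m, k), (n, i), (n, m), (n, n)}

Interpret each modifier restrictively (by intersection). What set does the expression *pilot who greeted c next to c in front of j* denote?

{m}

⟦who greeted c⟧ = {x : ⟨x, c⟩ ∈ ⟦greeted⟧} = {d, e, h, i, j, k, l, m}
⟦next to c⟧ = {x : ⟨x, c⟩ ∈ ⟦next to⟧} = {a, b, c, f, g, h, k, m, n}
⟦in front of j⟧ = {x : ⟨x, j⟩ ∈ ⟦in front of⟧} = {a, f, g, h, j, l, m}
⟦pilot⟧ = {b, d, e, f, g, i, j, k, l, m}
… ∩ ⟦who greeted c⟧ = {b, d, e, f, g, i, j, k, l, m} ∩ {d, e, h, i, j, k, l, m} = {d, e, i, j, k, l, m}
… ∩ ⟦next to c⟧ = {d, e, i, j, k, l, m} ∩ {a, b, c, f, g, h, k, m, n} = {k, m}
… ∩ ⟦in front of j⟧ = {k, m} ∩ {a, f, g, h, j, l, m} = {m}
So ⟦pilot who greeted c next to c in front of j⟧ = {m}.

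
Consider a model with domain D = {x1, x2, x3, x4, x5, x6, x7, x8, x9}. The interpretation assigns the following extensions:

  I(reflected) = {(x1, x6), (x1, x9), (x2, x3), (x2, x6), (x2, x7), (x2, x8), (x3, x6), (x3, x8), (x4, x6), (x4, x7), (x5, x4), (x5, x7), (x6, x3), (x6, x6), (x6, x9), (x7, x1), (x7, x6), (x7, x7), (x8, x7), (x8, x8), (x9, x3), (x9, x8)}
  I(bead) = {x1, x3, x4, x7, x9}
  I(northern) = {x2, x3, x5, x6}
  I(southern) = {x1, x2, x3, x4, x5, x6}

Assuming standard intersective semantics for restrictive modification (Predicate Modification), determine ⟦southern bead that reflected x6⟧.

⟦that reflected x6⟧ = {x : ⟨x, x6⟩ ∈ ⟦reflected⟧} = {x1, x2, x3, x4, x6, x7}
⟦bead⟧ = {x1, x3, x4, x7, x9}
… ∩ ⟦that reflected x6⟧ = {x1, x3, x4, x7, x9} ∩ {x1, x2, x3, x4, x6, x7} = {x1, x3, x4, x7}
… ∩ ⟦southern⟧ = {x1, x3, x4, x7} ∩ {x1, x2, x3, x4, x5, x6} = {x1, x3, x4}
So ⟦southern bead that reflected x6⟧ = {x1, x3, x4}.

{x1, x3, x4}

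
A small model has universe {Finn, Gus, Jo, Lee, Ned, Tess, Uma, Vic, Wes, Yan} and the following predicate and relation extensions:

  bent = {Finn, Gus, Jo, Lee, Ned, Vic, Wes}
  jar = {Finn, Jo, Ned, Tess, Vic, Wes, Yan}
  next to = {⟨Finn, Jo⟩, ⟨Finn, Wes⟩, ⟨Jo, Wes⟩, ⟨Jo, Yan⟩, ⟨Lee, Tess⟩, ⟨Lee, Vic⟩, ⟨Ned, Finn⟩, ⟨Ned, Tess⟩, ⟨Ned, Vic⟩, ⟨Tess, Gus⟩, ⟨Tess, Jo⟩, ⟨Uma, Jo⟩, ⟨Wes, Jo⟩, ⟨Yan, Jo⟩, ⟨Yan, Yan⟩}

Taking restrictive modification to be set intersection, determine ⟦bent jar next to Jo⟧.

⟦next to Jo⟧ = {x : ⟨x, Jo⟩ ∈ ⟦next to⟧} = {Finn, Tess, Uma, Wes, Yan}
⟦jar⟧ = {Finn, Jo, Ned, Tess, Vic, Wes, Yan}
… ∩ ⟦next to Jo⟧ = {Finn, Jo, Ned, Tess, Vic, Wes, Yan} ∩ {Finn, Tess, Uma, Wes, Yan} = {Finn, Tess, Wes, Yan}
… ∩ ⟦bent⟧ = {Finn, Tess, Wes, Yan} ∩ {Finn, Gus, Jo, Lee, Ned, Vic, Wes} = {Finn, Wes}
So ⟦bent jar next to Jo⟧ = {Finn, Wes}.

{Finn, Wes}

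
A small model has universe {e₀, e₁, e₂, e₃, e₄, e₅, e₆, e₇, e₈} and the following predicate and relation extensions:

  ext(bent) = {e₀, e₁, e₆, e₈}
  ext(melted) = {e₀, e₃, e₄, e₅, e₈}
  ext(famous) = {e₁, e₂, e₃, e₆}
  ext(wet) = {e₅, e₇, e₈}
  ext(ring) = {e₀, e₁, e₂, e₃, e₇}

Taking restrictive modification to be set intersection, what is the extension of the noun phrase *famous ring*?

⟦ring⟧ = {e₀, e₁, e₂, e₃, e₇}
… ∩ ⟦famous⟧ = {e₀, e₁, e₂, e₃, e₇} ∩ {e₁, e₂, e₃, e₆} = {e₁, e₂, e₃}
So ⟦famous ring⟧ = {e₁, e₂, e₃}.

{e₁, e₂, e₃}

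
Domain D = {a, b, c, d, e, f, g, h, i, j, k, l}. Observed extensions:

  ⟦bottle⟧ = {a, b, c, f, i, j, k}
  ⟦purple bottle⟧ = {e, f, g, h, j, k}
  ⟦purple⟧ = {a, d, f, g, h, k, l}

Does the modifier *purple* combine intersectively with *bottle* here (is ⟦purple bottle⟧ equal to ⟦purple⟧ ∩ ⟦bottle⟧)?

no

⟦purple⟧ ∩ ⟦bottle⟧ = {a, d, f, g, h, k, l} ∩ {a, b, c, f, i, j, k} = {a, f, k}
Observed ⟦purple bottle⟧ = {e, f, g, h, j, k}.
These differ, so the modifier is not intersective in this model.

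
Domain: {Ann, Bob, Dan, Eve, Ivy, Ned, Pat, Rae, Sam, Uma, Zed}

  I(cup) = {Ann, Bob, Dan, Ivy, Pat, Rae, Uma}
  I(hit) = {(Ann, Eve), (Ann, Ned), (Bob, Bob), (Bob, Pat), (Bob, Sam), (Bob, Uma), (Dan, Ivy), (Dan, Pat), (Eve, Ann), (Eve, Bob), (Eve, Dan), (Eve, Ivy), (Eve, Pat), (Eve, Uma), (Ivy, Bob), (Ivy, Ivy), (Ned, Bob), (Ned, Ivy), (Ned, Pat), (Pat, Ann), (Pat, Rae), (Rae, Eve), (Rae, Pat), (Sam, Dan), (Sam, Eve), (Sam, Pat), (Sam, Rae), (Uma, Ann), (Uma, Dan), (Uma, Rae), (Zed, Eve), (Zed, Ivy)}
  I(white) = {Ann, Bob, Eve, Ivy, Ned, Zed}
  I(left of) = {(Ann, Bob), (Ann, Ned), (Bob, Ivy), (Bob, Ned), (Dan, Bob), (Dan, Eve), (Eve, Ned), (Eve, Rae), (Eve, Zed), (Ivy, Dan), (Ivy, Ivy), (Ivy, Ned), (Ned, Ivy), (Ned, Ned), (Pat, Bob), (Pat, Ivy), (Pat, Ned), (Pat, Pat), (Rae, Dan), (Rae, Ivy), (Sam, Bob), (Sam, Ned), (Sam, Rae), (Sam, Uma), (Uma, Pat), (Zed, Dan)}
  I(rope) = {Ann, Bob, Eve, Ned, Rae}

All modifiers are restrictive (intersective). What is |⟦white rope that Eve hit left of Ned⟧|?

⟦that Eve hit⟧ = {x : ⟨Eve, x⟩ ∈ ⟦hit⟧} = {Ann, Bob, Dan, Ivy, Pat, Uma}
⟦left of Ned⟧ = {x : ⟨x, Ned⟩ ∈ ⟦left of⟧} = {Ann, Bob, Eve, Ivy, Ned, Pat, Sam}
⟦rope⟧ = {Ann, Bob, Eve, Ned, Rae}
… ∩ ⟦that Eve hit⟧ = {Ann, Bob, Eve, Ned, Rae} ∩ {Ann, Bob, Dan, Ivy, Pat, Uma} = {Ann, Bob}
… ∩ ⟦left of Ned⟧ = {Ann, Bob} ∩ {Ann, Bob, Eve, Ivy, Ned, Pat, Sam} = {Ann, Bob}
… ∩ ⟦white⟧ = {Ann, Bob} ∩ {Ann, Bob, Eve, Ivy, Ned, Zed} = {Ann, Bob}
⟦white rope that Eve hit left of Ned⟧ = {Ann, Bob}, so the cardinality is 2.

2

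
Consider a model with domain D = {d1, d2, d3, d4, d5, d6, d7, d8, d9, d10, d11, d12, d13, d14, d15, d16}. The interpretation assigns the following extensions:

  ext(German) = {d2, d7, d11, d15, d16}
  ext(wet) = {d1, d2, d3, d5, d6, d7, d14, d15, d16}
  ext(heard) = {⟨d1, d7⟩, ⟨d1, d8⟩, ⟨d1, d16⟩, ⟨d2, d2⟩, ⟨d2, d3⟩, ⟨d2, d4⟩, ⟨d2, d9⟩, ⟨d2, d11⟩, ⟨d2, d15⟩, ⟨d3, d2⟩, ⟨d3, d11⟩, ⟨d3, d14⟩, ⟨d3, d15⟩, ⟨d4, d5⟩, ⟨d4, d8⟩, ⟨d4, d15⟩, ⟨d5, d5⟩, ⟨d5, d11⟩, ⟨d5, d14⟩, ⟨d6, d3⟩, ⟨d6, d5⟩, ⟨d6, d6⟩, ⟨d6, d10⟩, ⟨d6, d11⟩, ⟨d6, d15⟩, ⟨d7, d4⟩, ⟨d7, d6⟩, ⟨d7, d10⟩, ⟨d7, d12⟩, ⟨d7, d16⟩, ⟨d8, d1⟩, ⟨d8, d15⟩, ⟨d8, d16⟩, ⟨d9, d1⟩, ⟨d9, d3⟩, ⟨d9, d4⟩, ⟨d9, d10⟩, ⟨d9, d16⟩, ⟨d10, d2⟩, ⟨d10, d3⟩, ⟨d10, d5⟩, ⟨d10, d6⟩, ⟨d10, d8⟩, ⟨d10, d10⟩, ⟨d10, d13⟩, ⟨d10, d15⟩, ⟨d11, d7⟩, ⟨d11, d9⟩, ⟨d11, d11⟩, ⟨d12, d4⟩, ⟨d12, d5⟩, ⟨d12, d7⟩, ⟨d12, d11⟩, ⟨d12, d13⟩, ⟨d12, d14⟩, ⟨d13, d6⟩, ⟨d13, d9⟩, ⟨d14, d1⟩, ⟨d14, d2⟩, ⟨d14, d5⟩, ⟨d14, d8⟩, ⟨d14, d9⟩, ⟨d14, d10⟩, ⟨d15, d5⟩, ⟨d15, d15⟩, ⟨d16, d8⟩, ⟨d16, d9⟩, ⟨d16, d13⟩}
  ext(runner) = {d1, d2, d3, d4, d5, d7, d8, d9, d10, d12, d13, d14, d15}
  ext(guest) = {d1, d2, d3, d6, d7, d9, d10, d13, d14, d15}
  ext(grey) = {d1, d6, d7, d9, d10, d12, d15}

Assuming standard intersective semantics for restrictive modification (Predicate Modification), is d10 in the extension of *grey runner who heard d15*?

yes

⟦who heard d15⟧ = {x : ⟨x, d15⟩ ∈ ⟦heard⟧} = {d2, d3, d4, d6, d8, d10, d15}
⟦runner⟧ = {d1, d2, d3, d4, d5, d7, d8, d9, d10, d12, d13, d14, d15}
… ∩ ⟦who heard d15⟧ = {d1, d2, d3, d4, d5, d7, d8, d9, d10, d12, d13, d14, d15} ∩ {d2, d3, d4, d6, d8, d10, d15} = {d2, d3, d4, d8, d10, d15}
… ∩ ⟦grey⟧ = {d2, d3, d4, d8, d10, d15} ∩ {d1, d6, d7, d9, d10, d12, d15} = {d10, d15}
⟦grey runner who heard d15⟧ = {d10, d15}; d10 ∈ this set.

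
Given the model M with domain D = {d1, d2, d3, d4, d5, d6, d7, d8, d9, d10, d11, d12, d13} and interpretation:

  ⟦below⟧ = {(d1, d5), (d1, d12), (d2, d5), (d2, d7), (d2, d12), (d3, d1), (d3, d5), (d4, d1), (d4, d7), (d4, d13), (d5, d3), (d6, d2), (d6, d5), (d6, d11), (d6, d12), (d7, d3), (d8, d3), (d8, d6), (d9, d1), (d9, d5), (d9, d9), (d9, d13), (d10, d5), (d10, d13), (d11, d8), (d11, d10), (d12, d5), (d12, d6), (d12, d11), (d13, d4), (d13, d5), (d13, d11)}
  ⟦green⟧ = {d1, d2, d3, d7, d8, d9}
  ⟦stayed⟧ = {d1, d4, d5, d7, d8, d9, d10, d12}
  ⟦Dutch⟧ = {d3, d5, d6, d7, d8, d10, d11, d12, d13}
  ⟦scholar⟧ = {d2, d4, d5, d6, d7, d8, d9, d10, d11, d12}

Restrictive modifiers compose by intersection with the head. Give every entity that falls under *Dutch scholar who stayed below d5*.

⟦who stayed⟧ = ⟦stayed⟧ = {d1, d4, d5, d7, d8, d9, d10, d12}
⟦below d5⟧ = {x : ⟨x, d5⟩ ∈ ⟦below⟧} = {d1, d2, d3, d6, d9, d10, d12, d13}
⟦scholar⟧ = {d2, d4, d5, d6, d7, d8, d9, d10, d11, d12}
… ∩ ⟦who stayed⟧ = {d2, d4, d5, d6, d7, d8, d9, d10, d11, d12} ∩ {d1, d4, d5, d7, d8, d9, d10, d12} = {d4, d5, d7, d8, d9, d10, d12}
… ∩ ⟦below d5⟧ = {d4, d5, d7, d8, d9, d10, d12} ∩ {d1, d2, d3, d6, d9, d10, d12, d13} = {d9, d10, d12}
… ∩ ⟦Dutch⟧ = {d9, d10, d12} ∩ {d3, d5, d6, d7, d8, d10, d11, d12, d13} = {d10, d12}
So ⟦Dutch scholar who stayed below d5⟧ = {d10, d12}.

{d10, d12}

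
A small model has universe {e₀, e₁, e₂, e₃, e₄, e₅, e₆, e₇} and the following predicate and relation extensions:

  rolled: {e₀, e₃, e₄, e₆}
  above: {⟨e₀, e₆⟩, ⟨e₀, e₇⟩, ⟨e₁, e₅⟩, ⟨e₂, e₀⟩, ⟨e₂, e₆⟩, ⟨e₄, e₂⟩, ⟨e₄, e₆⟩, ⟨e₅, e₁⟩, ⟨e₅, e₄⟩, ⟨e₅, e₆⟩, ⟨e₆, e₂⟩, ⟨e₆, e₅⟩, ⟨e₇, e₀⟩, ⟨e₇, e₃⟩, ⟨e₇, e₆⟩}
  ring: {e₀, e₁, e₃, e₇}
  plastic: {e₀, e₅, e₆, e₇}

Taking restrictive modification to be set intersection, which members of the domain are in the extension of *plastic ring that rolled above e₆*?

{e₀}

⟦that rolled⟧ = ⟦rolled⟧ = {e₀, e₃, e₄, e₆}
⟦above e₆⟧ = {x : ⟨x, e₆⟩ ∈ ⟦above⟧} = {e₀, e₂, e₄, e₅, e₇}
⟦ring⟧ = {e₀, e₁, e₃, e₇}
… ∩ ⟦that rolled⟧ = {e₀, e₁, e₃, e₇} ∩ {e₀, e₃, e₄, e₆} = {e₀, e₃}
… ∩ ⟦above e₆⟧ = {e₀, e₃} ∩ {e₀, e₂, e₄, e₅, e₇} = {e₀}
… ∩ ⟦plastic⟧ = {e₀} ∩ {e₀, e₅, e₆, e₇} = {e₀}
So ⟦plastic ring that rolled above e₆⟧ = {e₀}.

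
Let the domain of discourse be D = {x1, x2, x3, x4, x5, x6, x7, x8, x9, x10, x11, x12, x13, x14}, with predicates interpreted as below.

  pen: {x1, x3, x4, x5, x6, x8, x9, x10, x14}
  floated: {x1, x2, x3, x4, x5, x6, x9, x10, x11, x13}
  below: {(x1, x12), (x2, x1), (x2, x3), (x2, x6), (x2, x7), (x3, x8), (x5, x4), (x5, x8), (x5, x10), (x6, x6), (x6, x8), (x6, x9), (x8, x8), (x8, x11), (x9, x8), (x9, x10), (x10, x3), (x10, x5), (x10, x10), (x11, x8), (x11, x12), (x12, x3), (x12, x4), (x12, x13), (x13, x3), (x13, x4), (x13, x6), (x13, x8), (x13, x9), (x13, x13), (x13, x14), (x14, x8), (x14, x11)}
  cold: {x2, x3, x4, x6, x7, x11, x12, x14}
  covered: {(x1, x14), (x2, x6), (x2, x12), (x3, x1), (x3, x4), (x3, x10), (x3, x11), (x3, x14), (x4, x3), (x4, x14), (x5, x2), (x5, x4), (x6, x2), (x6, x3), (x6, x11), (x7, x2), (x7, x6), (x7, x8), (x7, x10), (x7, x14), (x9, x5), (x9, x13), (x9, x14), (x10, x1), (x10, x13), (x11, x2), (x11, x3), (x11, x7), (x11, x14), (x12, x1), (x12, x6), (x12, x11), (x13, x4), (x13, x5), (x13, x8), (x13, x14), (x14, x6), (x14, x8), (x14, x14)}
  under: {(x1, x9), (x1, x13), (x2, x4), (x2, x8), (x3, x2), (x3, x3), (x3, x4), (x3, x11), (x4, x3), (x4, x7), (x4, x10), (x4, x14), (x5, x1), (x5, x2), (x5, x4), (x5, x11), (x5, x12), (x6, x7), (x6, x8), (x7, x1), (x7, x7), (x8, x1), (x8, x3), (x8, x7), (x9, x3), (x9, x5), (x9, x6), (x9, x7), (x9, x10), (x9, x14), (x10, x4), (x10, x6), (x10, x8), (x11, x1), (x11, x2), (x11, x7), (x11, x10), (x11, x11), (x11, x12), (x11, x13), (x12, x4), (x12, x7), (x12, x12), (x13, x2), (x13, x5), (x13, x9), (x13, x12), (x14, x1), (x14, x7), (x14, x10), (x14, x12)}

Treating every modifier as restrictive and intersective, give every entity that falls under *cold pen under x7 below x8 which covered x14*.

{x14}

⟦under x7⟧ = {x : ⟨x, x7⟩ ∈ ⟦under⟧} = {x4, x6, x7, x8, x9, x11, x12, x14}
⟦below x8⟧ = {x : ⟨x, x8⟩ ∈ ⟦below⟧} = {x3, x5, x6, x8, x9, x11, x13, x14}
⟦which covered x14⟧ = {x : ⟨x, x14⟩ ∈ ⟦covered⟧} = {x1, x3, x4, x7, x9, x11, x13, x14}
⟦pen⟧ = {x1, x3, x4, x5, x6, x8, x9, x10, x14}
… ∩ ⟦under x7⟧ = {x1, x3, x4, x5, x6, x8, x9, x10, x14} ∩ {x4, x6, x7, x8, x9, x11, x12, x14} = {x4, x6, x8, x9, x14}
… ∩ ⟦below x8⟧ = {x4, x6, x8, x9, x14} ∩ {x3, x5, x6, x8, x9, x11, x13, x14} = {x6, x8, x9, x14}
… ∩ ⟦which covered x14⟧ = {x6, x8, x9, x14} ∩ {x1, x3, x4, x7, x9, x11, x13, x14} = {x9, x14}
… ∩ ⟦cold⟧ = {x9, x14} ∩ {x2, x3, x4, x6, x7, x11, x12, x14} = {x14}
So ⟦cold pen under x7 below x8 which covered x14⟧ = {x14}.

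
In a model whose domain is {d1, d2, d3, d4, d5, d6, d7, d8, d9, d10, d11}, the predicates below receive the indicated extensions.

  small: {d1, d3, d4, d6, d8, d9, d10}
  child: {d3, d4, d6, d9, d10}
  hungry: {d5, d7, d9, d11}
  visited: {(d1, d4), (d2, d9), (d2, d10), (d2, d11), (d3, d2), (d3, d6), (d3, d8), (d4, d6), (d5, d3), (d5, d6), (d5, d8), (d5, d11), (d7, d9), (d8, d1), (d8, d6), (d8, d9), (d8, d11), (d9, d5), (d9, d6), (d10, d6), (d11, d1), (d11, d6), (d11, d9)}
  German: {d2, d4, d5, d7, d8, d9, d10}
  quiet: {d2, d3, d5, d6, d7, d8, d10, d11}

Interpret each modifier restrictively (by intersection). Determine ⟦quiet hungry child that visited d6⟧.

⟦that visited d6⟧ = {x : ⟨x, d6⟩ ∈ ⟦visited⟧} = {d3, d4, d5, d8, d9, d10, d11}
⟦child⟧ = {d3, d4, d6, d9, d10}
… ∩ ⟦that visited d6⟧ = {d3, d4, d6, d9, d10} ∩ {d3, d4, d5, d8, d9, d10, d11} = {d3, d4, d9, d10}
… ∩ ⟦quiet⟧ = {d3, d4, d9, d10} ∩ {d2, d3, d5, d6, d7, d8, d10, d11} = {d3, d10}
… ∩ ⟦hungry⟧ = {d3, d10} ∩ {d5, d7, d9, d11} = ∅
So ⟦quiet hungry child that visited d6⟧ = { }.

{ }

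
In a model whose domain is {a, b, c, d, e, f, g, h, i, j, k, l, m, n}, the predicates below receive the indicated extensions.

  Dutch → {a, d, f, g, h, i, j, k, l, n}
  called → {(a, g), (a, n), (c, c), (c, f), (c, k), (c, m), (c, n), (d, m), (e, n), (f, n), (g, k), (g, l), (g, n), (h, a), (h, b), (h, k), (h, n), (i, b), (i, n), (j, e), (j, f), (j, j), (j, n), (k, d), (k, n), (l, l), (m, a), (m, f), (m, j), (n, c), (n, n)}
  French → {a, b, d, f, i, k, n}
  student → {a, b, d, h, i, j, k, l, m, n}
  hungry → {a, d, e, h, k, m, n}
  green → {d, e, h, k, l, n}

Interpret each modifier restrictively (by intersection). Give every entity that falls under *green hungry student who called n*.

{h, k, n}

⟦who called n⟧ = {x : ⟨x, n⟩ ∈ ⟦called⟧} = {a, c, e, f, g, h, i, j, k, n}
⟦student⟧ = {a, b, d, h, i, j, k, l, m, n}
… ∩ ⟦who called n⟧ = {a, b, d, h, i, j, k, l, m, n} ∩ {a, c, e, f, g, h, i, j, k, n} = {a, h, i, j, k, n}
… ∩ ⟦green⟧ = {a, h, i, j, k, n} ∩ {d, e, h, k, l, n} = {h, k, n}
… ∩ ⟦hungry⟧ = {h, k, n} ∩ {a, d, e, h, k, m, n} = {h, k, n}
So ⟦green hungry student who called n⟧ = {h, k, n}.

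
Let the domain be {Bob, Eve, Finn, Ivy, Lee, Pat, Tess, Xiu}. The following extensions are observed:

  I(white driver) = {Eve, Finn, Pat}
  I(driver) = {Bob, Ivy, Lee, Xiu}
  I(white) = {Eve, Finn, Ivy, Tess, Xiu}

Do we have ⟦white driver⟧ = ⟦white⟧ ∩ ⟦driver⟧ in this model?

⟦white⟧ ∩ ⟦driver⟧ = {Eve, Finn, Ivy, Tess, Xiu} ∩ {Bob, Ivy, Lee, Xiu} = {Ivy, Xiu}
Observed ⟦white driver⟧ = {Eve, Finn, Pat}.
These differ, so the modifier is not intersective in this model.

no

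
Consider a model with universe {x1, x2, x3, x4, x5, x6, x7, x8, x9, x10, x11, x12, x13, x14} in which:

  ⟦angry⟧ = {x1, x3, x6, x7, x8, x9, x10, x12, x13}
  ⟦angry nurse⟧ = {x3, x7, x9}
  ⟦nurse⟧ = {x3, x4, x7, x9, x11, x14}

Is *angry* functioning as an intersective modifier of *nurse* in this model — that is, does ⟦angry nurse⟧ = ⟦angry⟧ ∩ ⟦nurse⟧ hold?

⟦angry⟧ ∩ ⟦nurse⟧ = {x1, x3, x6, x7, x8, x9, x10, x12, x13} ∩ {x3, x4, x7, x9, x11, x14} = {x3, x7, x9}
Observed ⟦angry nurse⟧ = {x3, x7, x9}.
These coincide, so the modifier is intersective here.

yes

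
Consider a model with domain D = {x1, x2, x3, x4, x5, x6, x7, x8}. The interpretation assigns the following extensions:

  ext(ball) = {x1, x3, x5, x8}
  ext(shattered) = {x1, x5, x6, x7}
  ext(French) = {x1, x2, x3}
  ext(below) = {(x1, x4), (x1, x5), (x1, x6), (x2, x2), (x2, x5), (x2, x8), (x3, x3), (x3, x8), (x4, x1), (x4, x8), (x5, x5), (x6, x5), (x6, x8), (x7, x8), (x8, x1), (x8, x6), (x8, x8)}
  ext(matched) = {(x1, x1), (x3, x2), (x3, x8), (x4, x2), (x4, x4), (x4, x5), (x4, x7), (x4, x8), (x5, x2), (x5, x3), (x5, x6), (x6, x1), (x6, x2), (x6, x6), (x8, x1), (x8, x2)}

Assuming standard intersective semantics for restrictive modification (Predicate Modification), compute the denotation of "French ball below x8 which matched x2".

{x3}

⟦below x8⟧ = {x : ⟨x, x8⟩ ∈ ⟦below⟧} = {x2, x3, x4, x6, x7, x8}
⟦which matched x2⟧ = {x : ⟨x, x2⟩ ∈ ⟦matched⟧} = {x3, x4, x5, x6, x8}
⟦ball⟧ = {x1, x3, x5, x8}
… ∩ ⟦below x8⟧ = {x1, x3, x5, x8} ∩ {x2, x3, x4, x6, x7, x8} = {x3, x8}
… ∩ ⟦which matched x2⟧ = {x3, x8} ∩ {x3, x4, x5, x6, x8} = {x3, x8}
… ∩ ⟦French⟧ = {x3, x8} ∩ {x1, x2, x3} = {x3}
So ⟦French ball below x8 which matched x2⟧ = {x3}.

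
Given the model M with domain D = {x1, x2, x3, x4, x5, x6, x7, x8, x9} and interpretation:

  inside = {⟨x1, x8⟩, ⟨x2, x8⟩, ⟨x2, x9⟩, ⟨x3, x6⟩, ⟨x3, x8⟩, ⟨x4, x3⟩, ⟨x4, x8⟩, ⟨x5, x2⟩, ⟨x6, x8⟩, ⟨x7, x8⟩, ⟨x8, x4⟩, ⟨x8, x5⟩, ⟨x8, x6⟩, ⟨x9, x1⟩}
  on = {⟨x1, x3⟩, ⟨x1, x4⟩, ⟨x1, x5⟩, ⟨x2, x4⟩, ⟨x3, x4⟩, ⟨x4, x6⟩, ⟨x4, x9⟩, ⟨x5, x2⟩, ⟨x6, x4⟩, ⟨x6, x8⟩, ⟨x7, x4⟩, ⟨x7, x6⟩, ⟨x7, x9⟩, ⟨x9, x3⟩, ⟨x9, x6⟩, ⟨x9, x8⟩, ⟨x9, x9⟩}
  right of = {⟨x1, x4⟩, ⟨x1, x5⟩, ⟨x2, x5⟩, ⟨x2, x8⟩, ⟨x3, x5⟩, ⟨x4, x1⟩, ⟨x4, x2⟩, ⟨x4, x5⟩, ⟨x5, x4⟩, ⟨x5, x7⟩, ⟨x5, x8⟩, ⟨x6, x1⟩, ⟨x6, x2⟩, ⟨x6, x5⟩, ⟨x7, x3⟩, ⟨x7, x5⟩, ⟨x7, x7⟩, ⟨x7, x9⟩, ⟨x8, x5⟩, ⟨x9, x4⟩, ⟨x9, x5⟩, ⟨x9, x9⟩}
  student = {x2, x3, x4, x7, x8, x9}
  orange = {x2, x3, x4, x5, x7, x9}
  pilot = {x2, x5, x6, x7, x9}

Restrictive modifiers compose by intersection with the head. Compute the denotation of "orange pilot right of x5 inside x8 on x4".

⟦right of x5⟧ = {x : ⟨x, x5⟩ ∈ ⟦right of⟧} = {x1, x2, x3, x4, x6, x7, x8, x9}
⟦inside x8⟧ = {x : ⟨x, x8⟩ ∈ ⟦inside⟧} = {x1, x2, x3, x4, x6, x7}
⟦on x4⟧ = {x : ⟨x, x4⟩ ∈ ⟦on⟧} = {x1, x2, x3, x6, x7}
⟦pilot⟧ = {x2, x5, x6, x7, x9}
… ∩ ⟦right of x5⟧ = {x2, x5, x6, x7, x9} ∩ {x1, x2, x3, x4, x6, x7, x8, x9} = {x2, x6, x7, x9}
… ∩ ⟦inside x8⟧ = {x2, x6, x7, x9} ∩ {x1, x2, x3, x4, x6, x7} = {x2, x6, x7}
… ∩ ⟦on x4⟧ = {x2, x6, x7} ∩ {x1, x2, x3, x6, x7} = {x2, x6, x7}
… ∩ ⟦orange⟧ = {x2, x6, x7} ∩ {x2, x3, x4, x5, x7, x9} = {x2, x7}
So ⟦orange pilot right of x5 inside x8 on x4⟧ = {x2, x7}.

{x2, x7}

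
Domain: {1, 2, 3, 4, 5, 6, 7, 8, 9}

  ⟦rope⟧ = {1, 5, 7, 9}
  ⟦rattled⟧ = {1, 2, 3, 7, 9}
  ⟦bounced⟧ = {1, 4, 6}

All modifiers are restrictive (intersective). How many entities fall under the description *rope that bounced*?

⟦that bounced⟧ = ⟦bounced⟧ = {1, 4, 6}
⟦rope⟧ = {1, 5, 7, 9}
… ∩ ⟦that bounced⟧ = {1, 5, 7, 9} ∩ {1, 4, 6} = {1}
⟦rope that bounced⟧ = {1}, so the cardinality is 1.

1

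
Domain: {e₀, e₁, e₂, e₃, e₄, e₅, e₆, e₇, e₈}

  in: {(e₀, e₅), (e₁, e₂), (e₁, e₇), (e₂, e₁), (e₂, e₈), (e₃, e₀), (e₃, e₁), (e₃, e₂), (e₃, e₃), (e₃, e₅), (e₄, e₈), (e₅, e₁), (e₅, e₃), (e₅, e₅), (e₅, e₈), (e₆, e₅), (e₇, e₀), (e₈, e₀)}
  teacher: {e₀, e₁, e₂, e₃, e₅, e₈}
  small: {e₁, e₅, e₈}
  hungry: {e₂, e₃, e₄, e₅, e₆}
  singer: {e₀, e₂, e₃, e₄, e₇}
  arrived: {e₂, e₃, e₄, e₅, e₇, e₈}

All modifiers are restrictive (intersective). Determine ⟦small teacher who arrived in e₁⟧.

⟦who arrived⟧ = ⟦arrived⟧ = {e₂, e₃, e₄, e₅, e₇, e₈}
⟦in e₁⟧ = {x : ⟨x, e₁⟩ ∈ ⟦in⟧} = {e₂, e₃, e₅}
⟦teacher⟧ = {e₀, e₁, e₂, e₃, e₅, e₈}
… ∩ ⟦who arrived⟧ = {e₀, e₁, e₂, e₃, e₅, e₈} ∩ {e₂, e₃, e₄, e₅, e₇, e₈} = {e₂, e₃, e₅, e₈}
… ∩ ⟦in e₁⟧ = {e₂, e₃, e₅, e₈} ∩ {e₂, e₃, e₅} = {e₂, e₃, e₅}
… ∩ ⟦small⟧ = {e₂, e₃, e₅} ∩ {e₁, e₅, e₈} = {e₅}
So ⟦small teacher who arrived in e₁⟧ = {e₅}.

{e₅}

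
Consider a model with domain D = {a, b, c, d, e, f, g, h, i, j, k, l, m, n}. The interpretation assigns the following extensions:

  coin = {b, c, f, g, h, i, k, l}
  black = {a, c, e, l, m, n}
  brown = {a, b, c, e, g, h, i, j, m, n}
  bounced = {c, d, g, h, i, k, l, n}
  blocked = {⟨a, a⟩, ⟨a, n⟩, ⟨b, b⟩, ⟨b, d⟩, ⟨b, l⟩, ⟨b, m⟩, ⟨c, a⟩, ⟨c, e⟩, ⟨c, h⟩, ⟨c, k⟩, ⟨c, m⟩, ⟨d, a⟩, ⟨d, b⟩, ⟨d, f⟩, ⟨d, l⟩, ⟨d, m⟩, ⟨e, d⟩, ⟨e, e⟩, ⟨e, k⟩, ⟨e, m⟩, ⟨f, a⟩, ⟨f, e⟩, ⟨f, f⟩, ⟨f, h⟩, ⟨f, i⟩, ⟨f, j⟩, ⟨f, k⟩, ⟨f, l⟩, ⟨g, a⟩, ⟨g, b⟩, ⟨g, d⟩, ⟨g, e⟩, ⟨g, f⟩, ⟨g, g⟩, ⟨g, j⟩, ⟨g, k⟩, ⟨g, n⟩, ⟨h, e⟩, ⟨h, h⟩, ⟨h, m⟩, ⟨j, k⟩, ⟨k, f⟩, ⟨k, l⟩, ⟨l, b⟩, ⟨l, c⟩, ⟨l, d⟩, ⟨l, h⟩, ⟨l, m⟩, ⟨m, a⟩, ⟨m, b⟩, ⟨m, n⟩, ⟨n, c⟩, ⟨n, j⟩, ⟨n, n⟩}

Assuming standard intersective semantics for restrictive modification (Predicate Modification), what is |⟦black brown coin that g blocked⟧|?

0

⟦that g blocked⟧ = {x : ⟨g, x⟩ ∈ ⟦blocked⟧} = {a, b, d, e, f, g, j, k, n}
⟦coin⟧ = {b, c, f, g, h, i, k, l}
… ∩ ⟦that g blocked⟧ = {b, c, f, g, h, i, k, l} ∩ {a, b, d, e, f, g, j, k, n} = {b, f, g, k}
… ∩ ⟦black⟧ = {b, f, g, k} ∩ {a, c, e, l, m, n} = ∅
… ∩ ⟦brown⟧ = ∅ ∩ {a, b, c, e, g, h, i, j, m, n} = ∅
⟦black brown coin that g blocked⟧ = ∅, so the cardinality is 0.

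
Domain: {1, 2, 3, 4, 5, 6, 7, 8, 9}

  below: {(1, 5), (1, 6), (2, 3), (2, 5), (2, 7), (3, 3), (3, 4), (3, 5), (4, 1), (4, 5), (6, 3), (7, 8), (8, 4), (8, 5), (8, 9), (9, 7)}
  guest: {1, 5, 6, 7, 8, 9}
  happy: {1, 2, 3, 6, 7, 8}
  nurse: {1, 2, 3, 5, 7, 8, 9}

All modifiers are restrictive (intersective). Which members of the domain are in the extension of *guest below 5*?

⟦below 5⟧ = {x : ⟨x, 5⟩ ∈ ⟦below⟧} = {1, 2, 3, 4, 8}
⟦guest⟧ = {1, 5, 6, 7, 8, 9}
… ∩ ⟦below 5⟧ = {1, 5, 6, 7, 8, 9} ∩ {1, 2, 3, 4, 8} = {1, 8}
So ⟦guest below 5⟧ = {1, 8}.

{1, 8}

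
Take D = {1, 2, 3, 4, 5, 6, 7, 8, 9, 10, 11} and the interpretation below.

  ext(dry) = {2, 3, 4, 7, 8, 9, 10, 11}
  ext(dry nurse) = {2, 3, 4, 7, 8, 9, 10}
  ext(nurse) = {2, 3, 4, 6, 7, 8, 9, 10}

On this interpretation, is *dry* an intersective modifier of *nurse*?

yes

⟦dry⟧ ∩ ⟦nurse⟧ = {2, 3, 4, 7, 8, 9, 10, 11} ∩ {2, 3, 4, 6, 7, 8, 9, 10} = {2, 3, 4, 7, 8, 9, 10}
Observed ⟦dry nurse⟧ = {2, 3, 4, 7, 8, 9, 10}.
These coincide, so the modifier is intersective here.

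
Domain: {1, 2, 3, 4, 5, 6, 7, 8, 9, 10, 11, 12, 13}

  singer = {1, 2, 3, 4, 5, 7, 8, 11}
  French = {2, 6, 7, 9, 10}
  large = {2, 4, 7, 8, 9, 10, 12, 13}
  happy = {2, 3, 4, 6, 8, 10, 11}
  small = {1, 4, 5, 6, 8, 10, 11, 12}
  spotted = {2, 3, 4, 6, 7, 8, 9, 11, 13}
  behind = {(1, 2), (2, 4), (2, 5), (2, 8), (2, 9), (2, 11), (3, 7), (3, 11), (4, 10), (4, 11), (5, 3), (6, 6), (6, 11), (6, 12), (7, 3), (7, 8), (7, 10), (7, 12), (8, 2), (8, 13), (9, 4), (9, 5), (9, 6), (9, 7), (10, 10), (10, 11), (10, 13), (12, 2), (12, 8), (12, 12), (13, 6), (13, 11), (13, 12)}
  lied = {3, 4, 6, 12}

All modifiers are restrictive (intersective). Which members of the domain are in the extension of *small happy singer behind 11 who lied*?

{4}

⟦behind 11⟧ = {x : ⟨x, 11⟩ ∈ ⟦behind⟧} = {2, 3, 4, 6, 10, 13}
⟦who lied⟧ = ⟦lied⟧ = {3, 4, 6, 12}
⟦singer⟧ = {1, 2, 3, 4, 5, 7, 8, 11}
… ∩ ⟦behind 11⟧ = {1, 2, 3, 4, 5, 7, 8, 11} ∩ {2, 3, 4, 6, 10, 13} = {2, 3, 4}
… ∩ ⟦who lied⟧ = {2, 3, 4} ∩ {3, 4, 6, 12} = {3, 4}
… ∩ ⟦small⟧ = {3, 4} ∩ {1, 4, 5, 6, 8, 10, 11, 12} = {4}
… ∩ ⟦happy⟧ = {4} ∩ {2, 3, 4, 6, 8, 10, 11} = {4}
So ⟦small happy singer behind 11 who lied⟧ = {4}.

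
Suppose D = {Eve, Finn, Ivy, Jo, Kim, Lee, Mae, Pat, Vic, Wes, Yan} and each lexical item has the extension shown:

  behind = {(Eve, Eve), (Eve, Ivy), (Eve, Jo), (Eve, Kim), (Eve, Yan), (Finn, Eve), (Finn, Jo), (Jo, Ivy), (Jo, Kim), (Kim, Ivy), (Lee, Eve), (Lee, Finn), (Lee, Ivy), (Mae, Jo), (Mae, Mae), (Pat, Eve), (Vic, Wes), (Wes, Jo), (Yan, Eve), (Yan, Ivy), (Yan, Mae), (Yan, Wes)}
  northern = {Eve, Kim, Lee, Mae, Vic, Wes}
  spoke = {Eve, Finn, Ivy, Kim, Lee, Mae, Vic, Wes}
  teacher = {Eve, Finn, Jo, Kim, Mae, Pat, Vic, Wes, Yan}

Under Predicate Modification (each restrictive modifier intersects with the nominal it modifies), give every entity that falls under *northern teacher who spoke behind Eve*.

⟦who spoke⟧ = ⟦spoke⟧ = {Eve, Finn, Ivy, Kim, Lee, Mae, Vic, Wes}
⟦behind Eve⟧ = {x : ⟨x, Eve⟩ ∈ ⟦behind⟧} = {Eve, Finn, Lee, Pat, Yan}
⟦teacher⟧ = {Eve, Finn, Jo, Kim, Mae, Pat, Vic, Wes, Yan}
… ∩ ⟦who spoke⟧ = {Eve, Finn, Jo, Kim, Mae, Pat, Vic, Wes, Yan} ∩ {Eve, Finn, Ivy, Kim, Lee, Mae, Vic, Wes} = {Eve, Finn, Kim, Mae, Vic, Wes}
… ∩ ⟦behind Eve⟧ = {Eve, Finn, Kim, Mae, Vic, Wes} ∩ {Eve, Finn, Lee, Pat, Yan} = {Eve, Finn}
… ∩ ⟦northern⟧ = {Eve, Finn} ∩ {Eve, Kim, Lee, Mae, Vic, Wes} = {Eve}
So ⟦northern teacher who spoke behind Eve⟧ = {Eve}.

{Eve}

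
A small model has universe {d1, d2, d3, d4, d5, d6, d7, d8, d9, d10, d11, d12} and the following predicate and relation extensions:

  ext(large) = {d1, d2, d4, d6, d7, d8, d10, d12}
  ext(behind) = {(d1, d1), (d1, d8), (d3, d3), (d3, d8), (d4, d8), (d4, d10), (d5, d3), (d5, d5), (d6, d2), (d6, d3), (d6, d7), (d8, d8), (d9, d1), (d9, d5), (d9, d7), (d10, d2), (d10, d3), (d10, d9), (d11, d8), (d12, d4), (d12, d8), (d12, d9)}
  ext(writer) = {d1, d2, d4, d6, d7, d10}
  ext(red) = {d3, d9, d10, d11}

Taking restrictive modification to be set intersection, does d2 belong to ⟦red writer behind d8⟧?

⟦behind d8⟧ = {x : ⟨x, d8⟩ ∈ ⟦behind⟧} = {d1, d3, d4, d8, d11, d12}
⟦writer⟧ = {d1, d2, d4, d6, d7, d10}
… ∩ ⟦behind d8⟧ = {d1, d2, d4, d6, d7, d10} ∩ {d1, d3, d4, d8, d11, d12} = {d1, d4}
… ∩ ⟦red⟧ = {d1, d4} ∩ {d3, d9, d10, d11} = ∅
⟦red writer behind d8⟧ = ∅; d2 ∉ this set.

no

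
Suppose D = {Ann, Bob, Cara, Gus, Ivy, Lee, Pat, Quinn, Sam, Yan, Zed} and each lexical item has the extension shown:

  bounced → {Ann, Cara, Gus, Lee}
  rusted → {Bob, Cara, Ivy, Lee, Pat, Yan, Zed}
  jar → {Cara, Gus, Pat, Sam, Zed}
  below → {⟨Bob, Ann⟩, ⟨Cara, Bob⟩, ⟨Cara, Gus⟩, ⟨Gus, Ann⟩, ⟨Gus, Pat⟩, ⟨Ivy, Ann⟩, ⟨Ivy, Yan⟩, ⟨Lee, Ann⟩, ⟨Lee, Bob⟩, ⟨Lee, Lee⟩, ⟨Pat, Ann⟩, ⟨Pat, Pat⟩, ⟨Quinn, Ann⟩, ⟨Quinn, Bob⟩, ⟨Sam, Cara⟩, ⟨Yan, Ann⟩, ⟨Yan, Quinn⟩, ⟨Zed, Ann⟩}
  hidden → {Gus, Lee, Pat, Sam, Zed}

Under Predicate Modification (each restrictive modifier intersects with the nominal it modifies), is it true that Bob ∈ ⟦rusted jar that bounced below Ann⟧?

no

⟦that bounced⟧ = ⟦bounced⟧ = {Ann, Cara, Gus, Lee}
⟦below Ann⟧ = {x : ⟨x, Ann⟩ ∈ ⟦below⟧} = {Bob, Gus, Ivy, Lee, Pat, Quinn, Yan, Zed}
⟦jar⟧ = {Cara, Gus, Pat, Sam, Zed}
… ∩ ⟦that bounced⟧ = {Cara, Gus, Pat, Sam, Zed} ∩ {Ann, Cara, Gus, Lee} = {Cara, Gus}
… ∩ ⟦below Ann⟧ = {Cara, Gus} ∩ {Bob, Gus, Ivy, Lee, Pat, Quinn, Yan, Zed} = {Gus}
… ∩ ⟦rusted⟧ = {Gus} ∩ {Bob, Cara, Ivy, Lee, Pat, Yan, Zed} = ∅
⟦rusted jar that bounced below Ann⟧ = ∅; Bob ∉ this set.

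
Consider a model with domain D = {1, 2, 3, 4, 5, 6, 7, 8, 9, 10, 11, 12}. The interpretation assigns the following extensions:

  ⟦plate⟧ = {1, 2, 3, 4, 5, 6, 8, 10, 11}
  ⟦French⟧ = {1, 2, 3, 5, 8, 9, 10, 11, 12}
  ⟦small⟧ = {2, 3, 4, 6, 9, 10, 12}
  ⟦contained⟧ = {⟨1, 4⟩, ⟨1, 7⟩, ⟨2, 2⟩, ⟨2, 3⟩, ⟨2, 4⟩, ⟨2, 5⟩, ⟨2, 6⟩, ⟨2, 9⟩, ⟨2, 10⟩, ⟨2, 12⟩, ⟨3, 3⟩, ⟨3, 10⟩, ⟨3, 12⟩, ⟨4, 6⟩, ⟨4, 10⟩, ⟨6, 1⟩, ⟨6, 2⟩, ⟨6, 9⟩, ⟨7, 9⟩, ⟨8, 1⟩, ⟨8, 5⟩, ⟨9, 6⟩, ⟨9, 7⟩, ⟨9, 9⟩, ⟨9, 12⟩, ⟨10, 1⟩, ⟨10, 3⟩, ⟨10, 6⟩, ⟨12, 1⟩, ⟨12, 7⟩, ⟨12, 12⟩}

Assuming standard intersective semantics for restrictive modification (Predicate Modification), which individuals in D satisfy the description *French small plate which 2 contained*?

{2, 3, 10}

⟦which 2 contained⟧ = {x : ⟨2, x⟩ ∈ ⟦contained⟧} = {2, 3, 4, 5, 6, 9, 10, 12}
⟦plate⟧ = {1, 2, 3, 4, 5, 6, 8, 10, 11}
… ∩ ⟦which 2 contained⟧ = {1, 2, 3, 4, 5, 6, 8, 10, 11} ∩ {2, 3, 4, 5, 6, 9, 10, 12} = {2, 3, 4, 5, 6, 10}
… ∩ ⟦French⟧ = {2, 3, 4, 5, 6, 10} ∩ {1, 2, 3, 5, 8, 9, 10, 11, 12} = {2, 3, 5, 10}
… ∩ ⟦small⟧ = {2, 3, 5, 10} ∩ {2, 3, 4, 6, 9, 10, 12} = {2, 3, 10}
So ⟦French small plate which 2 contained⟧ = {2, 3, 10}.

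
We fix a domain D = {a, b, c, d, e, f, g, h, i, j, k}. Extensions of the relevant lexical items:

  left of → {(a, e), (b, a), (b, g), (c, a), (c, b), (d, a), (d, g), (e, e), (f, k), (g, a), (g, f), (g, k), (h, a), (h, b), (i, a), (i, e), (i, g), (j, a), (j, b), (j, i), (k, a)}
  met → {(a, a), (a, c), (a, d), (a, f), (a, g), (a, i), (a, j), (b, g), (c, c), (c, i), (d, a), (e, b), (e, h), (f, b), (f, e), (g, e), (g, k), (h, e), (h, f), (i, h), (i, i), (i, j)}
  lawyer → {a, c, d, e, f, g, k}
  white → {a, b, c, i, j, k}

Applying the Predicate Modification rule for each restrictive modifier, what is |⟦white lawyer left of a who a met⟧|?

1

⟦left of a⟧ = {x : ⟨x, a⟩ ∈ ⟦left of⟧} = {b, c, d, g, h, i, j, k}
⟦who a met⟧ = {x : ⟨a, x⟩ ∈ ⟦met⟧} = {a, c, d, f, g, i, j}
⟦lawyer⟧ = {a, c, d, e, f, g, k}
… ∩ ⟦left of a⟧ = {a, c, d, e, f, g, k} ∩ {b, c, d, g, h, i, j, k} = {c, d, g, k}
… ∩ ⟦who a met⟧ = {c, d, g, k} ∩ {a, c, d, f, g, i, j} = {c, d, g}
… ∩ ⟦white⟧ = {c, d, g} ∩ {a, b, c, i, j, k} = {c}
⟦white lawyer left of a who a met⟧ = {c}, so the cardinality is 1.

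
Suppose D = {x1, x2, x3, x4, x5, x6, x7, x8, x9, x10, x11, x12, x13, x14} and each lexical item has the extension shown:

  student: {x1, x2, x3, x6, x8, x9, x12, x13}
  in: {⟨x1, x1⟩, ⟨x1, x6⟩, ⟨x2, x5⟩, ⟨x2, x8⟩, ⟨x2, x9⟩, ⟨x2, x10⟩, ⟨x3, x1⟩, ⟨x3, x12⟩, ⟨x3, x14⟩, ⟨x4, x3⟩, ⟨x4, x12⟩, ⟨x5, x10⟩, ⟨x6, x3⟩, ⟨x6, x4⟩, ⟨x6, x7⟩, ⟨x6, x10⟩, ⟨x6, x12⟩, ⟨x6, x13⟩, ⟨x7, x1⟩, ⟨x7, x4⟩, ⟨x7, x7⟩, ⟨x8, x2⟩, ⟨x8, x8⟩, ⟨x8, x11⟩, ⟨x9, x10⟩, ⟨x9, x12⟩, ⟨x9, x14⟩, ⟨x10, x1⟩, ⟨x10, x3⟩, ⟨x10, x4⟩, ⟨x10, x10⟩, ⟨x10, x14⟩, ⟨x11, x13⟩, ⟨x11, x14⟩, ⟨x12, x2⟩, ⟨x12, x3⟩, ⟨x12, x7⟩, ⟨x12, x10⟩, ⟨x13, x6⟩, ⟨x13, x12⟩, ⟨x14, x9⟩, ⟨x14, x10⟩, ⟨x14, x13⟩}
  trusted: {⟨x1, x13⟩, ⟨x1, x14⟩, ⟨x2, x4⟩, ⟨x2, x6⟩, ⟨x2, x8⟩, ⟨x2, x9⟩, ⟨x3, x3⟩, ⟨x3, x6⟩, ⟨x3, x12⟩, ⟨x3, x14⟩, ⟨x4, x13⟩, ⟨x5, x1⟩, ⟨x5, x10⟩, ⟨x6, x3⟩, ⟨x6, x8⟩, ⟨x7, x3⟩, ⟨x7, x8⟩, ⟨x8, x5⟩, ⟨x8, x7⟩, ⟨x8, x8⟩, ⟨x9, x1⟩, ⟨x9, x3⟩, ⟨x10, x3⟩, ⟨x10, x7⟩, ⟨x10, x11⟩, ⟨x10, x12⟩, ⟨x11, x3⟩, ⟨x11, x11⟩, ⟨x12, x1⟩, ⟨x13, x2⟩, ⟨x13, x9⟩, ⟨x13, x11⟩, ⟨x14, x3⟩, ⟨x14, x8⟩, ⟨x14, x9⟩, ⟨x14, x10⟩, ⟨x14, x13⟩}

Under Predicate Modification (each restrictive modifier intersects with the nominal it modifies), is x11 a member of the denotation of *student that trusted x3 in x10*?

⟦that trusted x3⟧ = {x : ⟨x, x3⟩ ∈ ⟦trusted⟧} = {x3, x6, x7, x9, x10, x11, x14}
⟦in x10⟧ = {x : ⟨x, x10⟩ ∈ ⟦in⟧} = {x2, x5, x6, x9, x10, x12, x14}
⟦student⟧ = {x1, x2, x3, x6, x8, x9, x12, x13}
… ∩ ⟦that trusted x3⟧ = {x1, x2, x3, x6, x8, x9, x12, x13} ∩ {x3, x6, x7, x9, x10, x11, x14} = {x3, x6, x9}
… ∩ ⟦in x10⟧ = {x3, x6, x9} ∩ {x2, x5, x6, x9, x10, x12, x14} = {x6, x9}
⟦student that trusted x3 in x10⟧ = {x6, x9}; x11 ∉ this set.

no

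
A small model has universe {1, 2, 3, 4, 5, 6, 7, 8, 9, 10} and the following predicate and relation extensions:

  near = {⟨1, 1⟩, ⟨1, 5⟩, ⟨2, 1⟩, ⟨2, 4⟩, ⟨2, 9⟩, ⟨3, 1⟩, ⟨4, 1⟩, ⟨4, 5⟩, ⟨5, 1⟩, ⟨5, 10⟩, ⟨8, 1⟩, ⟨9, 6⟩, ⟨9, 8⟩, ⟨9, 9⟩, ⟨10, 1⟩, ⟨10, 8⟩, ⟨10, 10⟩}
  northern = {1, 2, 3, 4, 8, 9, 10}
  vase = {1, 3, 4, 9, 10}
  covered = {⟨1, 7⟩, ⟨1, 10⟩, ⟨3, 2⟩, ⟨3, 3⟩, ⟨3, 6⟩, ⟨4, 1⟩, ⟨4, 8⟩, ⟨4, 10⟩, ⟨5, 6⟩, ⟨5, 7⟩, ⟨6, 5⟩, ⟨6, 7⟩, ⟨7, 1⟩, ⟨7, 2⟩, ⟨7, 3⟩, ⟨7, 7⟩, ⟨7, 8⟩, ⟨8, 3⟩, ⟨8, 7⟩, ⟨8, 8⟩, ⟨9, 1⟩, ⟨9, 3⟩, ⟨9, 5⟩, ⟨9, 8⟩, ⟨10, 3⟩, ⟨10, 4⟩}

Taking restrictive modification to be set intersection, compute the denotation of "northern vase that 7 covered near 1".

⟦that 7 covered⟧ = {x : ⟨7, x⟩ ∈ ⟦covered⟧} = {1, 2, 3, 7, 8}
⟦near 1⟧ = {x : ⟨x, 1⟩ ∈ ⟦near⟧} = {1, 2, 3, 4, 5, 8, 10}
⟦vase⟧ = {1, 3, 4, 9, 10}
… ∩ ⟦that 7 covered⟧ = {1, 3, 4, 9, 10} ∩ {1, 2, 3, 7, 8} = {1, 3}
… ∩ ⟦near 1⟧ = {1, 3} ∩ {1, 2, 3, 4, 5, 8, 10} = {1, 3}
… ∩ ⟦northern⟧ = {1, 3} ∩ {1, 2, 3, 4, 8, 9, 10} = {1, 3}
So ⟦northern vase that 7 covered near 1⟧ = {1, 3}.

{1, 3}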